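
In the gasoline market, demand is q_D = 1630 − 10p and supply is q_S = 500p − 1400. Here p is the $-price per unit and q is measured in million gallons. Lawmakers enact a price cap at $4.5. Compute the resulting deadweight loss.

$26481.62 million

In inverse form: demand p = 163 − 0.1q, supply p = 2.8 + 0.002q.
Competitive equilibrium: 163 − 0.1q = 2.8 + 0.002q → q* = 1570.5882, p* = 5.9412.
At the ceiling p = 4.5, quantity supplied = (4.5 − 2.8)/0.002 = 850.
Willingness to pay at q' = 850: 163 − 0.1·850 = 78.
Δq = 1570.5882 − 850 = 720.5882; wedge = 78 − 4.5 = 73.5.
The triangle = ½ × 720.5882 × 73.5 = $26481.62 million.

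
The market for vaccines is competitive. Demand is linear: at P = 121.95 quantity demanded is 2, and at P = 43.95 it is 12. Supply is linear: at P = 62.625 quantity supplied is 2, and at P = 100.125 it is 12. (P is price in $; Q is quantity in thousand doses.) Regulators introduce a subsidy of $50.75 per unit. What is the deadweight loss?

Demand slope = (43.95 − 121.95)/(12 − 2) = −7.8, so P = 137.55 − 7.8Q.
Supply slope = (100.125 − 62.625)/(12 − 2) = 3.75, so P = 55.125 + 3.75Q.
Competitive equilibrium: 137.55 − 7.8Q = 55.125 + 3.75Q → Q* = 7.1364, P* = 81.8864.
The subsidy lowers effective supply by 50.75: P = 4.375 + 3.75Q.
New quantity: 137.55 − 7.8Q = 4.375 + 3.75Q → Q' = 11.5303.
Overproduction ΔQ = 11.5303 − 7.1364 = 4.3939; wedge = subsidy = 50.75.
Welfare loss = ½ × 4.3939 × 50.75 = $111.50 thousand.

$111.50 thousand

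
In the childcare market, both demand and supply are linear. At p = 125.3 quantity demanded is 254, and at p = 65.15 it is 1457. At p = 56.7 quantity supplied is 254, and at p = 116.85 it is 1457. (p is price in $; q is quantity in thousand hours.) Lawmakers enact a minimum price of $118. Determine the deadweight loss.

$14580 thousand

Demand slope = (65.15 − 125.3)/(1457 − 254) = −0.05, so p = 138 − 0.05q.
Supply slope = (116.85 − 56.7)/(1457 − 254) = 0.05, so p = 44 + 0.05q.
Competitive equilibrium: 138 − 0.05q = 44 + 0.05q → q* = 940, p* = 91.
At the floor p = 118, quantity demanded = (138 − 118)/0.05 = 400.
Sellers' marginal cost at q' = 400: 44 + 0.05·400 = 64.
Δq = 940 − 400 = 540; wedge = 118 − 64 = 54.
DWL = ½ × 540 × 54 = $14580 thousand.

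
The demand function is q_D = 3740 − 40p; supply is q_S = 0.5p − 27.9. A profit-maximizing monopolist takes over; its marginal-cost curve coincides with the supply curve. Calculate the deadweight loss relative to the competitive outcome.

0.05

In inverse form: demand p = 93.5 − 0.025q, supply p = 55.8 + 2q.
Competitive equilibrium: 93.5 − 0.025q = 55.8 + 2q → q* = 18.6173, p* = 93.0346.
Marginal revenue: MR = 93.5 − 0.05q. Set MR = MC: 93.5 − 0.05q = 55.8 + 2q → q_m = 18.3902.
Price p_m = 93.5 − 0.025·18.3902 = 93.0402; MC(q_m) = 55.8 + 2·18.3902 = 92.5804.
Competitive q* = 18.6173, so Δq = 0.2271; wedge = 93.0402 − 92.5804 = 0.4598.
The triangle = ½ × 0.2271 × 0.4598 = 0.05.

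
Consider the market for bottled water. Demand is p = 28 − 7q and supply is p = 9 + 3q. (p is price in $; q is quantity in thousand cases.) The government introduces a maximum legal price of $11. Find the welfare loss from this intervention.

$7.61 thousand

Competitive equilibrium: 28 − 7q = 9 + 3q → q* = 1.9, p* = 14.7.
At the ceiling p = 11, quantity supplied = (11 − 9)/3 = 0.6667.
Willingness to pay at q' = 0.6667: 28 − 7·0.6667 = 23.3331.
Δq = 1.9 − 0.6667 = 1.2333; wedge = 23.3331 − 11 = 12.3331.
Welfare loss = ½ × 1.2333 × 12.3331 = $7.61 thousand.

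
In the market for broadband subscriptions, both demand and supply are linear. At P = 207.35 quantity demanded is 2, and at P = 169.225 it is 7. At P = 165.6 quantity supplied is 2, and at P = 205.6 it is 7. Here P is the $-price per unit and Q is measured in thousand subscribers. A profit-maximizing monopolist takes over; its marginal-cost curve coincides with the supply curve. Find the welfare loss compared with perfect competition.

Demand slope = (169.225 − 207.35)/(7 − 2) = −7.625, so P = 222.6 − 7.625Q.
Supply slope = (205.6 − 165.6)/(7 − 2) = 8, so P = 149.6 + 8Q.
Competitive equilibrium: 222.6 − 7.625Q = 149.6 + 8Q → Q* = 4.672, P* = 186.976.
Marginal revenue: MR = 222.6 − 15.25Q. Set MR = MC: 222.6 − 15.25Q = 149.6 + 8Q → Q_m = 3.1398.
Price P_m = 222.6 − 7.625·3.1398 = 198.659; MC(Q_m) = 149.6 + 8·3.1398 = 174.7184.
Competitive Q* = 4.672, so ΔQ = 1.5322; wedge = 198.659 − 174.7184 = 23.9406.
DWL = ½ × 1.5322 × 23.9406 = $18.34 thousand.

$18.34 thousand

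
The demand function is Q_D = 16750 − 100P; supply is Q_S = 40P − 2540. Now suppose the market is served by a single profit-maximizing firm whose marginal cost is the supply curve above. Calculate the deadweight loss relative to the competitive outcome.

7630.34

In inverse form: demand P = 167.5 − 0.01Q, supply P = 63.5 + 0.025Q.
Competitive equilibrium: 167.5 − 0.01Q = 63.5 + 0.025Q → Q* = 2971.428571, P* = 137.785714.
Marginal revenue: MR = 167.5 − 0.02Q. Set MR = MC: 167.5 − 0.02Q = 63.5 + 0.025Q → Q_m = 2311.111111.
Price P_m = 167.5 − 0.01·2311.111111 = 144.388889; MC(Q_m) = 63.5 + 0.025·2311.111111 = 121.277778.
Competitive Q* = 2971.428571, so ΔQ = 660.31746; wedge = 144.388889 − 121.277778 = 23.111111.
Deadweight loss = ½ × 660.31746 × 23.111111 = 7630.34.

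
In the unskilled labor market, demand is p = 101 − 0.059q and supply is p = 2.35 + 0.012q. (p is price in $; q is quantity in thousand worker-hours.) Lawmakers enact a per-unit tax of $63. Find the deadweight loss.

Competitive equilibrium: 101 − 0.059q = 2.35 + 0.012q → q* = 1389.4366, p* = 19.0232.
With the tax, the buyer price exceeds the seller price by 63: (101 − 0.059q) − (2.35 + 0.012q) = 63 → q' = 502.1127.
Δq = 1389.4366 − 502.1127 = 887.3239; the wedge equals the tax, 63.
The triangle = ½ × 887.3239 × 63 = $27950.70 thousand.

$27950.70 thousand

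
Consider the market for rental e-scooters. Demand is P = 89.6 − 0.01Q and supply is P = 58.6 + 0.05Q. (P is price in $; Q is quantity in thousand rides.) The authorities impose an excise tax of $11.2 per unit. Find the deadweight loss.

Competitive equilibrium: 89.6 − 0.01Q = 58.6 + 0.05Q → Q* = 516.6667, P* = 84.4333.
With the tax, the buyer price exceeds the seller price by 11.2: (89.6 − 0.01Q) − (58.6 + 0.05Q) = 11.2 → Q' = 330.
ΔQ = 516.6667 − 330 = 186.6667; the wedge equals the tax, 11.2.
Deadweight loss = ½ × 186.6667 × 11.2 = $1045.33 thousand.

$1045.33 thousand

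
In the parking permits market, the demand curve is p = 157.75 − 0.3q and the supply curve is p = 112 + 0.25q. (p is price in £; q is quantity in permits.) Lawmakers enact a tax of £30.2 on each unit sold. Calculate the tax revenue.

Competitive equilibrium: 157.75 − 0.3q = 112 + 0.25q → q* = 83.1818, p* = 132.7955.
With the tax, the buyer price exceeds the seller price by 30.2: (157.75 − 0.3q) − (112 + 0.25q) = 30.2 → q' = 28.2727.
Tax revenue = 30.2 × 28.2727 = £853.84.

£853.84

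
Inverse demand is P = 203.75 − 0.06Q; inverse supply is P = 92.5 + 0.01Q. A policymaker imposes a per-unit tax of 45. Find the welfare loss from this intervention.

14464.29

Competitive equilibrium: 203.75 − 0.06Q = 92.5 + 0.01Q → Q* = 1589.28571, P* = 108.39286.
With the tax, the buyer price exceeds the seller price by 45: (203.75 − 0.06Q) − (92.5 + 0.01Q) = 45 → Q' = 946.42857.
ΔQ = 1589.28571 − 946.42857 = 642.85714; the wedge equals the tax, 45.
Welfare loss = ½ × 642.85714 × 45 = 14464.29.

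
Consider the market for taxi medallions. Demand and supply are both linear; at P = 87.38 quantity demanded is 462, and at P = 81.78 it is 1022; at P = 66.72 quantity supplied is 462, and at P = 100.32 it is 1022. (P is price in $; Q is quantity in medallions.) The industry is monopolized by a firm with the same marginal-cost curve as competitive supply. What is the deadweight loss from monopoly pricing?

$313.50

Demand slope = (81.78 − 87.38)/(1022 − 462) = −0.01, so P = 92 − 0.01Q.
Supply slope = (100.32 − 66.72)/(1022 − 462) = 0.06, so P = 39 + 0.06Q.
Competitive equilibrium: 92 − 0.01Q = 39 + 0.06Q → Q* = 757.1429, P* = 84.4286.
Marginal revenue: MR = 92 − 0.02Q. Set MR = MC: 92 − 0.02Q = 39 + 0.06Q → Q_m = 662.5.
Price P_m = 92 − 0.01·662.5 = 85.375; MC(Q_m) = 39 + 0.06·662.5 = 78.75.
Competitive Q* = 757.1429, so ΔQ = 94.6429; wedge = 85.375 − 78.75 = 6.625.
DWL = ½ × 94.6429 × 6.625 = $313.50.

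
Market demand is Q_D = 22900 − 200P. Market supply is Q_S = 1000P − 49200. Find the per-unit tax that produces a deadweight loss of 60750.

27

In inverse form: demand P = 114.5 − 0.005Q, supply P = 49.2 + 0.001Q.
Competitive equilibrium: 114.5 − 0.005Q = 49.2 + 0.001Q → Q* = 10883.3333, P* = 60.0833.
A tax t gives ΔQ = t/0.006 and wedge t, so DWL = t²/0.012.
t²/0.012 = 60750 → t² = 729 → t = 27.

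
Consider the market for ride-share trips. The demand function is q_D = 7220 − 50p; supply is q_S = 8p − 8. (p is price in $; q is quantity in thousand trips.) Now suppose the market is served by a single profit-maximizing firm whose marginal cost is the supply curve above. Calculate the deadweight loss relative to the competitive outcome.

$1041.82 thousand

In inverse form: demand p = 144.4 − 0.02q, supply p = 1 + 0.125q.
Competitive equilibrium: 144.4 − 0.02q = 1 + 0.125q → q* = 988.9655, p* = 124.6207.
Marginal revenue: MR = 144.4 − 0.04q. Set MR = MC: 144.4 − 0.04q = 1 + 0.125q → q_m = 869.0909.
Price p_m = 144.4 − 0.02·869.0909 = 127.0182; MC(q_m) = 1 + 0.125·869.0909 = 109.6364.
Competitive q* = 988.9655, so Δq = 119.8746; wedge = 127.0182 − 109.6364 = 17.3818.
The triangle = ½ × 119.8746 × 17.3818 = $1041.82 thousand.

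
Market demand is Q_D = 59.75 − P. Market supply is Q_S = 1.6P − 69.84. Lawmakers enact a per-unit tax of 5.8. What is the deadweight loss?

In inverse form: demand P = 59.75 − Q, supply P = 43.65 + 0.625Q.
Competitive equilibrium: 59.75 − Q = 43.65 + 0.625Q → Q* = 9.9077, P* = 49.8423.
With the tax, the buyer price exceeds the seller price by 5.8: (59.75 − Q) − (43.65 + 0.625Q) = 5.8 → Q' = 6.3385.
ΔQ = 9.9077 − 6.3385 = 3.5692; the wedge equals the tax, 5.8.
Welfare loss = ½ × 3.5692 × 5.8 = 10.35.

10.35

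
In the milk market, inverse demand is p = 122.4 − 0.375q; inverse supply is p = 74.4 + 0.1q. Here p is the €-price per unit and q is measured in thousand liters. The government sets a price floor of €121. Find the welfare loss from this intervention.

Competitive equilibrium: 122.4 − 0.375q = 74.4 + 0.1q → q* = 101.05263, p* = 84.50526.
At the floor p = 121, quantity demanded = (122.4 − 121)/0.375 = 3.73333.
Sellers' marginal cost at q' = 3.73333: 74.4 + 0.1·3.73333 = 74.77333.
Δq = 101.05263 − 3.73333 = 97.3193; wedge = 121 − 74.77333 = 46.22667.
The triangle = ½ × 97.3193 × 46.22667 = €2249.37 thousand.

€2249.37 thousand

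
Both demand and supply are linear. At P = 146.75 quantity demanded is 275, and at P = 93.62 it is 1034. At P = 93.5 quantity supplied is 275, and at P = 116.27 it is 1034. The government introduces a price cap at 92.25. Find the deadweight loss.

16483.37

Demand slope = (93.62 − 146.75)/(1034 − 275) = −0.07, so P = 166 − 0.07Q.
Supply slope = (116.27 − 93.5)/(1034 − 275) = 0.03, so P = 85.25 + 0.03Q.
Competitive equilibrium: 166 − 0.07Q = 85.25 + 0.03Q → Q* = 807.5, P* = 109.475.
At the ceiling P = 92.25, quantity supplied = (92.25 − 85.25)/0.03 = 233.33333.
Willingness to pay at Q' = 233.33333: 166 − 0.07·233.33333 = 149.66667.
ΔQ = 807.5 − 233.33333 = 574.16667; wedge = 149.66667 − 92.25 = 57.41667.
The triangle = ½ × 574.16667 × 57.41667 = 16483.37.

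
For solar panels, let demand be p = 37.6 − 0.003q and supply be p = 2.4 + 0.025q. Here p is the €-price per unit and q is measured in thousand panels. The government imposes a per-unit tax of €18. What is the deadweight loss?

€5785.71 thousand

Competitive equilibrium: 37.6 − 0.003q = 2.4 + 0.025q → q* = 1257.1429, p* = 33.8286.
With the tax, the buyer price exceeds the seller price by 18: (37.6 − 0.003q) − (2.4 + 0.025q) = 18 → q' = 614.2857.
Δq = 1257.1429 − 614.2857 = 642.8572; the wedge equals the tax, 18.
Deadweight loss = ½ × 642.8572 × 18 = €5785.71 thousand.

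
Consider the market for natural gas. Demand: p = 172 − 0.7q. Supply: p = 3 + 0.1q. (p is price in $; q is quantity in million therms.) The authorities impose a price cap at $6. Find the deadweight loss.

$13140.625 million

Competitive equilibrium: 172 − 0.7q = 3 + 0.1q → q* = 211.25, p* = 24.125.
At the ceiling p = 6, quantity supplied = (6 − 3)/0.1 = 30.
Willingness to pay at q' = 30: 172 − 0.7·30 = 151.
Δq = 211.25 − 30 = 181.25; wedge = 151 − 6 = 145.
The triangle = ½ × 181.25 × 145 = $13140.625 million.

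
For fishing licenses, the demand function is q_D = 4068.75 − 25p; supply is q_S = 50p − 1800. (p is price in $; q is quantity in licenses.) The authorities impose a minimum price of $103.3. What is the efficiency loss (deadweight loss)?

$11765.67

In inverse form: demand p = 162.75 − 0.04q, supply p = 36 + 0.02q.
Competitive equilibrium: 162.75 − 0.04q = 36 + 0.02q → q* = 2112.5, p* = 78.25.
At the floor p = 103.3, quantity demanded = (162.75 − 103.3)/0.04 = 1486.25.
Sellers' marginal cost at q' = 1486.25: 36 + 0.02·1486.25 = 65.725.
Δq = 2112.5 − 1486.25 = 626.25; wedge = 103.3 − 65.725 = 37.575.
DWL = ½ × 626.25 × 37.575 = $11765.67.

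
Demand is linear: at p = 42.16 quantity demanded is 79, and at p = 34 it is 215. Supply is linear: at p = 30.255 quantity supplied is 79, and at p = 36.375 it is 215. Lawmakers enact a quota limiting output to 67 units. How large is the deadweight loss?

Demand slope = (34 − 42.16)/(215 − 79) = −0.06, so p = 46.9 − 0.06q.
Supply slope = (36.375 − 30.255)/(215 − 79) = 0.045, so p = 26.7 + 0.045q.
Competitive equilibrium: 46.9 − 0.06q = 26.7 + 0.045q → q* = 192.381, p* = 35.3571.
At q = 67: demand price = 46.9 − 0.06·67 = 42.88; supply price = 26.7 + 0.045·67 = 29.715.
Δq = 192.381 − 67 = 125.381; wedge = 42.88 − 29.715 = 13.165.
The triangle = ½ × 125.381 × 13.165 = 825.32.

825.32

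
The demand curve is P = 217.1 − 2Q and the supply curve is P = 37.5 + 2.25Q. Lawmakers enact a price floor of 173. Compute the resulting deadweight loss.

867.84

Competitive equilibrium: 217.1 − 2Q = 37.5 + 2.25Q → Q* = 42.2588, P* = 132.5824.
At the floor P = 173, quantity demanded = (217.1 − 173)/2 = 22.05.
Sellers' marginal cost at Q' = 22.05: 37.5 + 2.25·22.05 = 87.1125.
ΔQ = 42.2588 − 22.05 = 20.2088; wedge = 173 − 87.1125 = 85.8875.
Deadweight loss = ½ × 20.2088 × 85.8875 = 867.84.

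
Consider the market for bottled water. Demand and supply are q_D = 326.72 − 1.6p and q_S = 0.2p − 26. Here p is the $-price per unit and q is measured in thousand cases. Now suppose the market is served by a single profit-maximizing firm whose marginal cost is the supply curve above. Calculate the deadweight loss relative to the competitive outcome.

$4.89 thousand

In inverse form: demand p = 204.2 − 0.625q, supply p = 130 + 5q.
Competitive equilibrium: 204.2 − 0.625q = 130 + 5q → q* = 13.1911, p* = 195.9556.
Marginal revenue: MR = 204.2 − 1.25q. Set MR = MC: 204.2 − 1.25q = 130 + 5q → q_m = 11.872.
Price p_m = 204.2 − 0.625·11.872 = 196.78; MC(q_m) = 130 + 5·11.872 = 189.36.
Competitive q* = 13.1911, so Δq = 1.3191; wedge = 196.78 − 189.36 = 7.42.
The triangle = ½ × 1.3191 × 7.42 = $4.89 thousand.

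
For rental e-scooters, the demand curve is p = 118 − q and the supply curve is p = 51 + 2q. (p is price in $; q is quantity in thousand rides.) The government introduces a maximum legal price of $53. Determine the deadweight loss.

$682.67 thousand

Competitive equilibrium: 118 − q = 51 + 2q → q* = 22.3333, p* = 95.6667.
At the ceiling p = 53, quantity supplied = (53 − 51)/2 = 1.
Willingness to pay at q' = 1: 118 − 1·1 = 117.
Δq = 22.3333 − 1 = 21.3333; wedge = 117 − 53 = 64.
The triangle = ½ × 21.3333 × 64 = $682.67 thousand.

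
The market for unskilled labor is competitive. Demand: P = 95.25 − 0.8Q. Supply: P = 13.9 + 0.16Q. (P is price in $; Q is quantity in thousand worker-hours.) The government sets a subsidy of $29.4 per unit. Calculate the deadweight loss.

$450.19 thousand

Competitive equilibrium: 95.25 − 0.8Q = 13.9 + 0.16Q → Q* = 84.7396, P* = 27.4583.
The subsidy lowers effective supply by 29.4: P = 0.16Q − 15.5.
New quantity: 95.25 − 0.8Q = 0.16Q − 15.5 → Q' = 115.3646.
Overproduction ΔQ = 115.3646 − 84.7396 = 30.625; wedge = subsidy = 29.4.
DWL = ½ × 30.625 × 29.4 = $450.19 thousand.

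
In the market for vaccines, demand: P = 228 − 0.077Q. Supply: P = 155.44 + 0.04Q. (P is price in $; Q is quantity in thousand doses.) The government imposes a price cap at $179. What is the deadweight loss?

Competitive equilibrium: 228 − 0.077Q = 155.44 + 0.04Q → Q* = 620.1709, P* = 180.2468.
At the ceiling P = 179, quantity supplied = (179 − 155.44)/0.04 = 589.
Willingness to pay at Q' = 589: 228 − 0.077·589 = 182.647.
ΔQ = 620.1709 − 589 = 31.1709; wedge = 182.647 − 179 = 3.647.
The triangle = ½ × 31.1709 × 3.647 = $56.84 thousand.

$56.84 thousand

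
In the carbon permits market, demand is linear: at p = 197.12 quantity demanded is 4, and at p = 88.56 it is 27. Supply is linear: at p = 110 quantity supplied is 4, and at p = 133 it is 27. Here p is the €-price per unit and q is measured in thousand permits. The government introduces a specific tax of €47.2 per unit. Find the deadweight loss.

Demand slope = (88.56 − 197.12)/(27 − 4) = −4.72, so p = 216 − 4.72q.
Supply slope = (133 − 110)/(27 − 4) = 1, so p = 106 + q.
Competitive equilibrium: 216 − 4.72q = 106 + q → q* = 19.2308, p* = 125.2308.
With the tax, the buyer price exceeds the seller price by 47.2: (216 − 4.72q) − (106 + q) = 47.2 → q' = 10.979.
Δq = 19.2308 − 10.979 = 8.2518; the wedge equals the tax, 47.2.
DWL = ½ × 8.2518 × 47.2 = €194.74 thousand.

€194.74 thousand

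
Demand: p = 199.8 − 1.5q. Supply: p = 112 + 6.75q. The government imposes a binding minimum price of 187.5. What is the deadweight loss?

Competitive equilibrium: 199.8 − 1.5q = 112 + 6.75q → q* = 10.6424, p* = 183.8364.
At the floor p = 187.5, quantity demanded = (199.8 − 187.5)/1.5 = 8.2.
Sellers' marginal cost at q' = 8.2: 112 + 6.75·8.2 = 167.35.
Δq = 10.6424 − 8.2 = 2.4424; wedge = 187.5 − 167.35 = 20.15.
Deadweight loss = ½ × 2.4424 × 20.15 = 24.61.

24.61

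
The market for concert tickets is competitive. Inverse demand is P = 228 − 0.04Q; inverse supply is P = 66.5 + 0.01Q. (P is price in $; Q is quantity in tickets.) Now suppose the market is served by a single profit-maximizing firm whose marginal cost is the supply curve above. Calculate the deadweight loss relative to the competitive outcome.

Competitive equilibrium: 228 − 0.04Q = 66.5 + 0.01Q → Q* = 3230, P* = 98.8.
Marginal revenue: MR = 228 − 0.08Q. Set MR = MC: 228 − 0.08Q = 66.5 + 0.01Q → Q_m = 1794.444444.
Price P_m = 228 − 0.04·1794.444444 = 156.222222; MC(Q_m) = 66.5 + 0.01·1794.444444 = 84.444444.
Competitive Q* = 3230, so ΔQ = 1435.555556; wedge = 156.222222 − 84.444444 = 71.777778.
Deadweight loss = ½ × 1435.555556 × 71.777778 = $51520.49.

$51520.49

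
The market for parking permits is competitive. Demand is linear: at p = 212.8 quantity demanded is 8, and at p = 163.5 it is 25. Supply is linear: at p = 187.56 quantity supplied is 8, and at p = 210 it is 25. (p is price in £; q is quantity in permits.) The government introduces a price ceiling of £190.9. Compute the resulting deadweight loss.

Demand slope = (163.5 − 212.8)/(25 − 8) = −2.9, so p = 236 − 2.9q.
Supply slope = (210 − 187.56)/(25 − 8) = 1.32, so p = 177 + 1.32q.
Competitive equilibrium: 236 − 2.9q = 177 + 1.32q → q* = 13.98104, p* = 195.45498.
At the ceiling p = 190.9, quantity supplied = (190.9 − 177)/1.32 = 10.5303.
Willingness to pay at q' = 10.5303: 236 − 2.9·10.5303 = 205.46213.
Δq = 13.98104 − 10.5303 = 3.45074; wedge = 205.46213 − 190.9 = 14.56213.
DWL = ½ × 3.45074 × 14.56213 = £25.13.

£25.13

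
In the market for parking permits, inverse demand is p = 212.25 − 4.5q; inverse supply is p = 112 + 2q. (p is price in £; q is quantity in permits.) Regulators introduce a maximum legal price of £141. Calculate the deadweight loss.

£2.77

Competitive equilibrium: 212.25 − 4.5q = 112 + 2q → q* = 15.4231, p* = 142.8462.
At the ceiling p = 141, quantity supplied = (141 − 112)/2 = 14.5.
Willingness to pay at q' = 14.5: 212.25 − 4.5·14.5 = 147.
Δq = 15.4231 − 14.5 = 0.9231; wedge = 147 − 141 = 6.
The triangle = ½ × 0.9231 × 6 = £2.77.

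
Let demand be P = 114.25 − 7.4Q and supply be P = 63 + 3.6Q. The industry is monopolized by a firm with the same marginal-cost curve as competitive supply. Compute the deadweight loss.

Competitive equilibrium: 114.25 − 7.4Q = 63 + 3.6Q → Q* = 4.6591, P* = 79.7727.
Marginal revenue: MR = 114.25 − 14.8Q. Set MR = MC: 114.25 − 14.8Q = 63 + 3.6Q → Q_m = 2.7853.
Price P_m = 114.25 − 7.4·2.7853 = 93.6388; MC(Q_m) = 63 + 3.6·2.7853 = 73.0271.
Competitive Q* = 4.6591, so ΔQ = 1.8738; wedge = 93.6388 − 73.0271 = 20.6117.
The triangle = ½ × 1.8738 × 20.6117 = 19.31.

19.31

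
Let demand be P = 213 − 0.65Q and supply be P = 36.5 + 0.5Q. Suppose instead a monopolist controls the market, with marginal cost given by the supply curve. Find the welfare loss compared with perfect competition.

Competitive equilibrium: 213 − 0.65Q = 36.5 + 0.5Q → Q* = 153.4783, P* = 113.2391.
Marginal revenue: MR = 213 − 1.3Q. Set MR = MC: 213 − 1.3Q = 36.5 + 0.5Q → Q_m = 98.0556.
Price P_m = 213 − 0.65·98.0556 = 149.2639; MC(Q_m) = 36.5 + 0.5·98.0556 = 85.5278.
Competitive Q* = 153.4783, so ΔQ = 55.4227; wedge = 149.2639 − 85.5278 = 63.7361.
Deadweight loss = ½ × 55.4227 × 63.7361 = 1766.21.

1766.21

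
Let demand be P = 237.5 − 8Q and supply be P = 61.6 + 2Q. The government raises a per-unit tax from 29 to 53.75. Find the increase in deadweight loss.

Competitive equilibrium: 237.5 − 8Q = 61.6 + 2Q → Q* = 17.59, P* = 96.78.
For a per-unit tax t: ΔQ = t/10, so DWL = ½·t·(t/10) = t²/20.
At t = 29: DWL = 42.05. At t = 53.75: DWL = 144.453.
Increase = 144.453 − 42.05 = 102.40.

102.40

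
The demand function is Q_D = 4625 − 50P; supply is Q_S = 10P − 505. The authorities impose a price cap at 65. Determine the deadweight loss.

2521.50

In inverse form: demand P = 92.5 − 0.02Q, supply P = 50.5 + 0.1Q.
Competitive equilibrium: 92.5 − 0.02Q = 50.5 + 0.1Q → Q* = 350, P* = 85.5.
At the ceiling P = 65, quantity supplied = (65 − 50.5)/0.1 = 145.
Willingness to pay at Q' = 145: 92.5 − 0.02·145 = 89.6.
ΔQ = 350 − 145 = 205; wedge = 89.6 − 65 = 24.6.
Welfare loss = ½ × 205 × 24.6 = 2521.50.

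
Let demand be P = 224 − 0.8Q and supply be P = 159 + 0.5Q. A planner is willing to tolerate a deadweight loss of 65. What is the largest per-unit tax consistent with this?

Competitive equilibrium: 224 − 0.8Q = 159 + 0.5Q → Q* = 50, P* = 184.
A tax t gives ΔQ = t/1.3 and wedge t, so DWL = t²/2.6.
t²/2.6 = 65 → t² = 169 → t = 13.

13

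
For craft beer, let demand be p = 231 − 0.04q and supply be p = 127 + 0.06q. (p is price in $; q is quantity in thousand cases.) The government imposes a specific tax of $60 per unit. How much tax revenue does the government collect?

$26400 thousand

Competitive equilibrium: 231 − 0.04q = 127 + 0.06q → q* = 1040, p* = 189.4.
With the tax, the buyer price exceeds the seller price by 60: (231 − 0.04q) − (127 + 0.06q) = 60 → q' = 440.
Tax revenue = 60 × 440 = $26400 thousand.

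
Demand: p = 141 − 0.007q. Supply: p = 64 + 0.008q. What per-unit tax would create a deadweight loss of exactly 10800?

18

Competitive equilibrium: 141 − 0.007q = 64 + 0.008q → q* = 5133.3333, p* = 105.0667.
A tax t gives Δq = t/0.015 and wedge t, so DWL = t²/0.03.
t²/0.03 = 10800 → t² = 324 → t = 18.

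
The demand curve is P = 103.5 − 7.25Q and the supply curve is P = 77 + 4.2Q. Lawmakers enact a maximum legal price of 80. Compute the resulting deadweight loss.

14.66

Competitive equilibrium: 103.5 − 7.25Q = 77 + 4.2Q → Q* = 2.3144, P* = 86.7205.
At the ceiling P = 80, quantity supplied = (80 − 77)/4.2 = 0.7143.
Willingness to pay at Q' = 0.7143: 103.5 − 7.25·0.7143 = 98.3213.
ΔQ = 2.3144 − 0.7143 = 1.6001; wedge = 98.3213 − 80 = 18.3213.
DWL = ½ × 1.6001 × 18.3213 = 14.66.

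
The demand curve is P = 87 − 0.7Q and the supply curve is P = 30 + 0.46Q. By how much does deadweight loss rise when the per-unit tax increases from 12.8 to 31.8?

Competitive equilibrium: 87 − 0.7Q = 30 + 0.46Q → Q* = 49.1379, P* = 52.6034.
For a per-unit tax t: ΔQ = t/1.16, so DWL = ½·t·(t/1.16) = t²/2.32.
At t = 12.8: DWL = 70.621. At t = 31.8: DWL = 435.879.
Increase = 435.879 − 70.621 = 365.26.

365.26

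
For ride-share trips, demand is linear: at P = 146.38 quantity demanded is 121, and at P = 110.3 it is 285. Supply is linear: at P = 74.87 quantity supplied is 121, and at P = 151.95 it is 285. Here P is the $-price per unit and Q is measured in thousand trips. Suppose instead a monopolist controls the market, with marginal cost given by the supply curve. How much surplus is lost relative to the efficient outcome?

Demand slope = (110.3 − 146.38)/(285 − 121) = −0.22, so P = 173 − 0.22Q.
Supply slope = (151.95 − 74.87)/(285 − 121) = 0.47, so P = 18 + 0.47Q.
Competitive equilibrium: 173 − 0.22Q = 18 + 0.47Q → Q* = 224.6377, P* = 123.5797.
Marginal revenue: MR = 173 − 0.44Q. Set MR = MC: 173 − 0.44Q = 18 + 0.47Q → Q_m = 170.3297.
Price P_m = 173 − 0.22·170.3297 = 135.5275; MC(Q_m) = 18 + 0.47·170.3297 = 98.055.
Competitive Q* = 224.6377, so ΔQ = 54.308; wedge = 135.5275 − 98.055 = 37.4725.
Welfare loss = ½ × 54.308 × 37.4725 = $1017.53 thousand.

$1017.53 thousand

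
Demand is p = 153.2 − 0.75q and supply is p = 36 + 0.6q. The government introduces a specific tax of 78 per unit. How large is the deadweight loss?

2253.33

Competitive equilibrium: 153.2 − 0.75q = 36 + 0.6q → q* = 86.8148, p* = 88.0889.
With the tax, the buyer price exceeds the seller price by 78: (153.2 − 0.75q) − (36 + 0.6q) = 78 → q' = 29.037.
Δq = 86.8148 − 29.037 = 57.7778; the wedge equals the tax, 78.
Welfare loss = ½ × 57.7778 × 78 = 2253.33.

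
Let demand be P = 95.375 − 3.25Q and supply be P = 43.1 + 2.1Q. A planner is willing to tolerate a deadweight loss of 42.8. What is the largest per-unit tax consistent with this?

21.4

Competitive equilibrium: 95.375 − 3.25Q = 43.1 + 2.1Q → Q* = 9.771, P* = 63.6192.
A tax t gives ΔQ = t/5.35 and wedge t, so DWL = t²/10.7.
t²/10.7 = 42.8 → t² = 457.96 → t = 21.4.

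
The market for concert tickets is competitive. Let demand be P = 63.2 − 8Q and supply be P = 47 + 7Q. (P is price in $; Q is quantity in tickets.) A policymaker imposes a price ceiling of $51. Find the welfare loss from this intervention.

Competitive equilibrium: 63.2 − 8Q = 47 + 7Q → Q* = 1.08, P* = 54.56.
At the ceiling P = 51, quantity supplied = (51 − 47)/7 = 0.5714.
Willingness to pay at Q' = 0.5714: 63.2 − 8·0.5714 = 58.6288.
ΔQ = 1.08 − 0.5714 = 0.5086; wedge = 58.6288 − 51 = 7.6288.
Welfare loss = ½ × 0.5086 × 7.6288 = $1.94.

$1.94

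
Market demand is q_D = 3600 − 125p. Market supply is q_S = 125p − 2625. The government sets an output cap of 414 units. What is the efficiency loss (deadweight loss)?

In inverse form: demand p = 28.8 − 0.008q, supply p = 21 + 0.008q.
Competitive equilibrium: 28.8 − 0.008q = 21 + 0.008q → q* = 487.5, p* = 24.9.
At q = 414: demand price = 28.8 − 0.008·414 = 25.488; supply price = 21 + 0.008·414 = 24.312.
Δq = 487.5 − 414 = 73.5; wedge = 25.488 − 24.312 = 1.176.
DWL = ½ × 73.5 × 1.176 = 43.218.

43.218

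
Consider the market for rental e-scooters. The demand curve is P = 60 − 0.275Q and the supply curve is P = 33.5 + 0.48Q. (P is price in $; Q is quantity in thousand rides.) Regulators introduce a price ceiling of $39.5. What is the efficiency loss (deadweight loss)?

$192.80 thousand

Competitive equilibrium: 60 − 0.275Q = 33.5 + 0.48Q → Q* = 35.0993, P* = 50.3477.
At the ceiling P = 39.5, quantity supplied = (39.5 − 33.5)/0.48 = 12.5.
Willingness to pay at Q' = 12.5: 60 − 0.275·12.5 = 56.5625.
ΔQ = 35.0993 − 12.5 = 22.5993; wedge = 56.5625 − 39.5 = 17.0625.
The triangle = ½ × 22.5993 × 17.0625 = $192.80 thousand.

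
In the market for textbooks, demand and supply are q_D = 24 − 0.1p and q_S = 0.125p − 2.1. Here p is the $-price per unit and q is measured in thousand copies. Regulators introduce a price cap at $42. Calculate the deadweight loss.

In inverse form: demand p = 240 − 10q, supply p = 16.8 + 8q.
Competitive equilibrium: 240 − 10q = 16.8 + 8q → q* = 12.4, p* = 116.
At the ceiling p = 42, quantity supplied = (42 − 16.8)/8 = 3.15.
Willingness to pay at q' = 3.15: 240 − 10·3.15 = 208.5.
Δq = 12.4 − 3.15 = 9.25; wedge = 208.5 − 42 = 166.5.
Welfare loss = ½ × 9.25 × 166.5 = $770.06 thousand.

$770.06 thousand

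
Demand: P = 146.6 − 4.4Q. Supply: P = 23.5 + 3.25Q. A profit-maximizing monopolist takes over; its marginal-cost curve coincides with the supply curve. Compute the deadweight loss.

Competitive equilibrium: 146.6 − 4.4Q = 23.5 + 3.25Q → Q* = 16.0915, P* = 75.79739.
Marginal revenue: MR = 146.6 − 8.8Q. Set MR = MC: 146.6 − 8.8Q = 23.5 + 3.25Q → Q_m = 10.21577.
Price P_m = 146.6 − 4.4·10.21577 = 101.65061; MC(Q_m) = 23.5 + 3.25·10.21577 = 56.70125.
Competitive Q* = 16.0915, so ΔQ = 5.87573; wedge = 101.65061 − 56.70125 = 44.94936.
Deadweight loss = ½ × 5.87573 × 44.94936 = 132.06.

132.06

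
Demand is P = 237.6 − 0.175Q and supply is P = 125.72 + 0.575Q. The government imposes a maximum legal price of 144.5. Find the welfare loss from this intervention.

Competitive equilibrium: 237.6 − 0.175Q = 125.72 + 0.575Q → Q* = 149.1733, P* = 211.4947.
At the ceiling P = 144.5, quantity supplied = (144.5 − 125.72)/0.575 = 32.6609.
Willingness to pay at Q' = 32.6609: 237.6 − 0.175·32.6609 = 231.8843.
ΔQ = 149.1733 − 32.6609 = 116.5124; wedge = 231.8843 − 144.5 = 87.3843.
Welfare loss = ½ × 116.5124 × 87.3843 = 5090.68.

5090.68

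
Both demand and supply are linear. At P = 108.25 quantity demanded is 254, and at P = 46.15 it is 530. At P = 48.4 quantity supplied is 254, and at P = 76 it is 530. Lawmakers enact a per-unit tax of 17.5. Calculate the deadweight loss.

Demand slope = (46.15 − 108.25)/(530 − 254) = −0.225, so P = 165.4 − 0.225Q.
Supply slope = (76 − 48.4)/(530 − 254) = 0.1, so P = 23 + 0.1Q.
Competitive equilibrium: 165.4 − 0.225Q = 23 + 0.1Q → Q* = 438.1538, P* = 66.8154.
With the tax, the buyer price exceeds the seller price by 17.5: (165.4 − 0.225Q) − (23 + 0.1Q) = 17.5 → Q' = 384.3077.
ΔQ = 438.1538 − 384.3077 = 53.8461; the wedge equals the tax, 17.5.
Welfare loss = ½ × 53.8461 × 17.5 = 471.15.

471.15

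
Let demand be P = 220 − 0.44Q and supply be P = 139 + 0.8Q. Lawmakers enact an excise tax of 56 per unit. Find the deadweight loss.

1264.52

Competitive equilibrium: 220 − 0.44Q = 139 + 0.8Q → Q* = 65.3226, P* = 191.2581.
With the tax, the buyer price exceeds the seller price by 56: (220 − 0.44Q) − (139 + 0.8Q) = 56 → Q' = 20.1613.
ΔQ = 65.3226 − 20.1613 = 45.1613; the wedge equals the tax, 56.
The triangle = ½ × 45.1613 × 56 = 1264.52.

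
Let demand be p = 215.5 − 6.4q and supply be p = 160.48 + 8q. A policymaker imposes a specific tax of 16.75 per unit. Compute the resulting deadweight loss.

9.74

Competitive equilibrium: 215.5 − 6.4q = 160.48 + 8q → q* = 3.8208, p* = 191.0467.
With the tax, the buyer price exceeds the seller price by 16.75: (215.5 − 6.4q) − (160.48 + 8q) = 16.75 → q' = 2.6576.
Δq = 3.8208 − 2.6576 = 1.1632; the wedge equals the tax, 16.75.
The triangle = ½ × 1.1632 × 16.75 = 9.74.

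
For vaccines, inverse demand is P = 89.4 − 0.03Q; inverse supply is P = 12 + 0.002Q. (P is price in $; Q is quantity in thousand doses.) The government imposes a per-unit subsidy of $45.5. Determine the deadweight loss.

$32347.66 thousand

Competitive equilibrium: 89.4 − 0.03Q = 12 + 0.002Q → Q* = 2418.75, P* = 16.8375.
The subsidy lowers effective supply by 45.5: P = 0.002Q − 33.5.
New quantity: 89.4 − 0.03Q = 0.002Q − 33.5 → Q' = 3840.625.
Overproduction ΔQ = 3840.625 − 2418.75 = 1421.875; wedge = subsidy = 45.5.
Welfare loss = ½ × 1421.875 × 45.5 = $32347.66 thousand.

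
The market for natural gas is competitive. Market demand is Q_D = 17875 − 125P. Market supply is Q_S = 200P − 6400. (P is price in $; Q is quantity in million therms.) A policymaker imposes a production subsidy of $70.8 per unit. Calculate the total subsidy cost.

$990110.77 million

In inverse form: demand P = 143 − 0.008Q, supply P = 32 + 0.005Q.
Competitive equilibrium: 143 − 0.008Q = 32 + 0.005Q → Q* = 8538.4615, P* = 74.6923.
The subsidy lowers effective supply by 70.8: P = 0.005Q − 38.8.
New quantity: 143 − 0.008Q = 0.005Q − 38.8 → Q' = 13984.6154.
Total subsidy cost = 70.8 × 13984.6154 = $990110.77 million.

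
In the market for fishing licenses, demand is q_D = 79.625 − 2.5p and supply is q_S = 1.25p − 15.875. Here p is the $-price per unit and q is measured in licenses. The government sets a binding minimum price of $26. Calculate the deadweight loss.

In inverse form: demand p = 31.85 − 0.4q, supply p = 12.7 + 0.8q.
Competitive equilibrium: 31.85 − 0.4q = 12.7 + 0.8q → q* = 15.9583, p* = 25.4667.
At the floor p = 26, quantity demanded = (31.85 − 26)/0.4 = 14.625.
Sellers' marginal cost at q' = 14.625: 12.7 + 0.8·14.625 = 24.4.
Δq = 15.9583 − 14.625 = 1.3333; wedge = 26 − 24.4 = 1.6.
Deadweight loss = ½ × 1.3333 × 1.6 = $1.07.

$1.07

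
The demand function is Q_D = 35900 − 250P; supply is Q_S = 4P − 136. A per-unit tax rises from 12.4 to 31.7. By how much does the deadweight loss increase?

1675.45

In inverse form: demand P = 143.6 − 0.004Q, supply P = 34 + 0.25Q.
Competitive equilibrium: 143.6 − 0.004Q = 34 + 0.25Q → Q* = 431.4961, P* = 141.874.
For a per-unit tax t: ΔQ = t/0.254, so DWL = ½·t·(t/0.254) = t²/0.508.
At t = 12.4: DWL = 302.677. At t = 31.7: DWL = 1978.13.
Increase = 1978.13 − 302.677 = 1675.45.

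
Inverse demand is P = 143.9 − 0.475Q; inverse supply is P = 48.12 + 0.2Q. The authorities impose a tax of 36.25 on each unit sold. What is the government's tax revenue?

3196.98

Competitive equilibrium: 143.9 − 0.475Q = 48.12 + 0.2Q → Q* = 141.8963, P* = 76.4993.
With the tax, the buyer price exceeds the seller price by 36.25: (143.9 − 0.475Q) − (48.12 + 0.2Q) = 36.25 → Q' = 88.1926.
Tax revenue = 36.25 × 88.1926 = 3196.98.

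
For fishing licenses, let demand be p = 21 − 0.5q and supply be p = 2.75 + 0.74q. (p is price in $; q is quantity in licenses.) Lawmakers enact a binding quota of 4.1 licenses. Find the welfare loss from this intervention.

Competitive equilibrium: 21 − 0.5q = 2.75 + 0.74q → q* = 14.7177, p* = 13.6411.
At q = 4.1: demand price = 21 − 0.5·4.1 = 18.95; supply price = 2.75 + 0.74·4.1 = 5.784.
Δq = 14.7177 − 4.1 = 10.6177; wedge = 18.95 − 5.784 = 13.166.
Welfare loss = ½ × 10.6177 × 13.166 = $69.90.

$69.90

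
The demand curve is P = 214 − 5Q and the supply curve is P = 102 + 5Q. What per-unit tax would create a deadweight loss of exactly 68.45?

Competitive equilibrium: 214 − 5Q = 102 + 5Q → Q* = 11.2, P* = 158.
A tax t gives ΔQ = t/10 and wedge t, so DWL = t²/20.
t²/20 = 68.45 → t² = 1369 → t = 37.

37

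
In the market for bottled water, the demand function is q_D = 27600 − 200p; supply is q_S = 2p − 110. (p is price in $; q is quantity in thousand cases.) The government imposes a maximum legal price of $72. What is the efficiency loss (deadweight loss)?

$4290.68 thousand

In inverse form: demand p = 138 − 0.005q, supply p = 55 + 0.5q.
Competitive equilibrium: 138 − 0.005q = 55 + 0.5q → q* = 164.3564, p* = 137.1782.
At the ceiling p = 72, quantity supplied = (72 − 55)/0.5 = 34.
Willingness to pay at q' = 34: 138 − 0.005·34 = 137.83.
Δq = 164.3564 − 34 = 130.3564; wedge = 137.83 − 72 = 65.83.
Deadweight loss = ½ × 130.3564 × 65.83 = $4290.68 thousand.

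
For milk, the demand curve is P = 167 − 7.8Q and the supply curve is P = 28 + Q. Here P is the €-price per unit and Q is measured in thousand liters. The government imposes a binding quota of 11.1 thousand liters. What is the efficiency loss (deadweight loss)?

€97.01 thousand

Competitive equilibrium: 167 − 7.8Q = 28 + Q → Q* = 15.7955, P* = 43.7955.
At Q = 11.1: demand price = 167 − 7.8·11.1 = 80.42; supply price = 28 + 1·11.1 = 39.1.
ΔQ = 15.7955 − 11.1 = 4.6955; wedge = 80.42 − 39.1 = 41.32.
The triangle = ½ × 4.6955 × 41.32 = €97.01 thousand.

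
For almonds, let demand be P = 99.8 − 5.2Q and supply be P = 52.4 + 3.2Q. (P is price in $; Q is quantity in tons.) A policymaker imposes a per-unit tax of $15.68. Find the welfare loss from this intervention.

Competitive equilibrium: 99.8 − 5.2Q = 52.4 + 3.2Q → Q* = 5.6429, P* = 70.4571.
With the tax, the buyer price exceeds the seller price by 15.68: (99.8 − 5.2Q) − (52.4 + 3.2Q) = 15.68 → Q' = 3.7762.
ΔQ = 5.6429 − 3.7762 = 1.8667; the wedge equals the tax, 15.68.
The triangle = ½ × 1.8667 × 15.68 = $14.63.

$14.63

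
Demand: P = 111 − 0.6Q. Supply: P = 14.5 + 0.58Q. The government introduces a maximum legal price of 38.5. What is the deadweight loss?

962.99

Competitive equilibrium: 111 − 0.6Q = 14.5 + 0.58Q → Q* = 81.7797, P* = 61.9322.
At the ceiling P = 38.5, quantity supplied = (38.5 − 14.5)/0.58 = 41.3793.
Willingness to pay at Q' = 41.3793: 111 − 0.6·41.3793 = 86.1724.
ΔQ = 81.7797 − 41.3793 = 40.4004; wedge = 86.1724 − 38.5 = 47.6724.
Deadweight loss = ½ × 40.4004 × 47.6724 = 962.99.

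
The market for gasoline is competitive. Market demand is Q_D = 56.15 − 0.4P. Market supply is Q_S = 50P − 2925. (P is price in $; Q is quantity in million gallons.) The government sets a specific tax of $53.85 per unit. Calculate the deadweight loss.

$575.36 million

In inverse form: demand P = 140.375 − 2.5Q, supply P = 58.5 + 0.02Q.
Competitive equilibrium: 140.375 − 2.5Q = 58.5 + 0.02Q → Q* = 32.4901, P* = 59.1498.
With the tax, the buyer price exceeds the seller price by 53.85: (140.375 − 2.5Q) − (58.5 + 0.02Q) = 53.85 → Q' = 11.121.
ΔQ = 32.4901 − 11.121 = 21.3691; the wedge equals the tax, 53.85.
Welfare loss = ½ × 21.3691 × 53.85 = $575.36 million.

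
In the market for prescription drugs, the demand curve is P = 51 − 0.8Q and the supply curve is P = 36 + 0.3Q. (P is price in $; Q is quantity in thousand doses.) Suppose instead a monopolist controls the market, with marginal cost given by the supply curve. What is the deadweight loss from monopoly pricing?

$18.13 thousand

Competitive equilibrium: 51 − 0.8Q = 36 + 0.3Q → Q* = 13.6364, P* = 40.0909.
Marginal revenue: MR = 51 − 1.6Q. Set MR = MC: 51 − 1.6Q = 36 + 0.3Q → Q_m = 7.8947.
Price P_m = 51 − 0.8·7.8947 = 44.6842; MC(Q_m) = 36 + 0.3·7.8947 = 38.3684.
Competitive Q* = 13.6364, so ΔQ = 5.7417; wedge = 44.6842 − 38.3684 = 6.3158.
Welfare loss = ½ × 5.7417 × 6.3158 = $18.13 thousand.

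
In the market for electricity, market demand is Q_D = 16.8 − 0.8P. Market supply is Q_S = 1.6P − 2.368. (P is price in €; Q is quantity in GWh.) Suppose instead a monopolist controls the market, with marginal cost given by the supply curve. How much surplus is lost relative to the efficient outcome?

In inverse form: demand P = 21 − 1.25Q, supply P = 1.48 + 0.625Q.
Competitive equilibrium: 21 − 1.25Q = 1.48 + 0.625Q → Q* = 10.4107, P* = 7.9867.
Marginal revenue: MR = 21 − 2.5Q. Set MR = MC: 21 − 2.5Q = 1.48 + 0.625Q → Q_m = 6.2464.
Price P_m = 21 − 1.25·6.2464 = 13.192; MC(Q_m) = 1.48 + 0.625·6.2464 = 5.384.
Competitive Q* = 10.4107, so ΔQ = 4.1643; wedge = 13.192 − 5.384 = 7.808.
Welfare loss = ½ × 4.1643 × 7.808 = €16.26.

€16.26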